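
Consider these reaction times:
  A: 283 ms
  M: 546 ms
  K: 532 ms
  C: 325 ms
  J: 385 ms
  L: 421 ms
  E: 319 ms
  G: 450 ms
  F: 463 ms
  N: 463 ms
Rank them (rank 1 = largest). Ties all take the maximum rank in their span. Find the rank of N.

4

Sorted (descending): 546, 532, 463, 463, 450, 421, 385, 325, 319, 283
The 2 values of 463 occupy positions 3–4 → each gets rank 4.
N has value 463 ms → rank 4.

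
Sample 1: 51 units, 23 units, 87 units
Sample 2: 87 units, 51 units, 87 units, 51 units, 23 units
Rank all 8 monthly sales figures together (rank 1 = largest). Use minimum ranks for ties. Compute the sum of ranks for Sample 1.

12

Sorted (descending): 87, 87, 87, 51, 51, 51, 23, 23
The 3 values of 87 occupy positions 1–3 → each gets rank 1.
The 3 values of 51 occupy positions 4–6 → each gets rank 4.
The 2 values of 23 occupy positions 7–8 → each gets rank 7.
Sample 1 values → pooled ranks: 51→4, 23→7, 87→1
Rank sum = 4 + 7 + 1 = 12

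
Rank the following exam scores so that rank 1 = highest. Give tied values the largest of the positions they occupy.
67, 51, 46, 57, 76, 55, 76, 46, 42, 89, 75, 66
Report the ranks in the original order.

Sorted (descending): 89, 76, 76, 75, 67, 66, 57, 55, 51, 46, 46, 42
The 2 values of 76 occupy positions 2–3 → each gets rank 3.
The 2 values of 46 occupy positions 10–11 → each gets rank 11.

5, 9, 11, 7, 3, 8, 3, 11, 12, 1, 4, 6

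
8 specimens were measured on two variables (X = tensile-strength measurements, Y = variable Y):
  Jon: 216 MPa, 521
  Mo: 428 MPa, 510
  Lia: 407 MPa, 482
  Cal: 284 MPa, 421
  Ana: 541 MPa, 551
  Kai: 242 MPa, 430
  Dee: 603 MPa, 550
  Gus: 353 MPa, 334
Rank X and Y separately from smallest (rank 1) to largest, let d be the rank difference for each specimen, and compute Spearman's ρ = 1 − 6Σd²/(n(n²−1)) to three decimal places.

Ranks of variable 1: 1, 6, 5, 3, 7, 2, 8, 4
Ranks of variable 2: 6, 5, 4, 2, 8, 3, 7, 1
d = r₁ − r₂: -5, 1, 1, 1, -1, -1, 1, 3
d²: 25, 1, 1, 1, 1, 1, 1, 9; Σd² = 40
ρ = 1 − 6·40/(8·63) = 1 − 240/504 = 0.524

0.524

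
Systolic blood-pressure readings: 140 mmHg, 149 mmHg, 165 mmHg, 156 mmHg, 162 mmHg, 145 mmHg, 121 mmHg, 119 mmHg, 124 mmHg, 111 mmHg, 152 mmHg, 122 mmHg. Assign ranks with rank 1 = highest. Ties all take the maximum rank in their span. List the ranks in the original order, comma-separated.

7, 5, 1, 3, 2, 6, 10, 11, 8, 12, 4, 9

Sorted (descending): 165, 162, 156, 152, 149, 145, 140, 124, 122, 121, 119, 111
No ties — each value takes its position as its rank.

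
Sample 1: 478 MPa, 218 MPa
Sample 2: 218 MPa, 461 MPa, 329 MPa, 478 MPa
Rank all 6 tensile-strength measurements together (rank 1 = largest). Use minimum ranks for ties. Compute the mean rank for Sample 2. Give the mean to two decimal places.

Sorted (descending): 478, 478, 461, 329, 218, 218
The 2 values of 478 occupy positions 1–2 → each gets rank 1.
The 2 values of 218 occupy positions 5–6 → each gets rank 5.
Sample 2 values → pooled ranks: 218→5, 461→3, 329→4, 478→1
Mean rank = (5 + 3 + 4 + 1) / 4 = 3.25

3.25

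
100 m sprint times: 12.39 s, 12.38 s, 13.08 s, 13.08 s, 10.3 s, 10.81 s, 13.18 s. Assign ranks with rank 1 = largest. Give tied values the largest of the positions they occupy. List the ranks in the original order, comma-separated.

Sorted (descending): 13.18, 13.08, 13.08, 12.39, 12.38, 10.81, 10.3
The 2 values of 13.08 occupy positions 2–3 → each gets rank 3.

4, 5, 3, 3, 7, 6, 1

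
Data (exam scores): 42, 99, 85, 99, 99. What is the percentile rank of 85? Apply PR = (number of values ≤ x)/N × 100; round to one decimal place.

N = 5.
Strictly below 85: 1. Equal to 85: 1.
PR = 2/5 × 100 = 40.0

40.0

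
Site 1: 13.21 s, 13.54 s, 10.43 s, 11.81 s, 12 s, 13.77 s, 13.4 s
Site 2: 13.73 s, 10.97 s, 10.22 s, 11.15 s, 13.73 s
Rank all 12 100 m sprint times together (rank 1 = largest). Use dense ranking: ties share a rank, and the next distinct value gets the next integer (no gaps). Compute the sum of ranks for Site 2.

32

Sorted (descending): 13.77, 13.73, 13.73, 13.54, 13.4, 13.21, 12, 11.81, 11.15, 10.97, 10.43, 10.22
The 2 values of 13.73 share dense rank 2.
Remaining distinct values take the next consecutive integers.
Site 2 values → pooled ranks: 13.73→2, 10.97→9, 10.22→11, 11.15→8, 13.73→2
Rank sum = 2 + 9 + 11 + 8 + 2 = 32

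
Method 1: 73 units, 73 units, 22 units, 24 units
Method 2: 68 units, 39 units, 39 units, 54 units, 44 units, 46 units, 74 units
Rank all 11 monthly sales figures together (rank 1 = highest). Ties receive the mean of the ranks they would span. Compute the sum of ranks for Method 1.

Sorted (descending): 74, 73, 73, 68, 54, 46, 44, 39, 39, 24, 22
The 2 values of 73 occupy positions 2–3 → average rank (2+3)/2 = 2.5.
The 2 values of 39 occupy positions 8–9 → average rank (8+9)/2 = 8.5.
Method 1 values → pooled ranks: 73→2.5, 73→2.5, 22→11, 24→10
Rank sum = 2.5 + 2.5 + 11 + 10 = 26

26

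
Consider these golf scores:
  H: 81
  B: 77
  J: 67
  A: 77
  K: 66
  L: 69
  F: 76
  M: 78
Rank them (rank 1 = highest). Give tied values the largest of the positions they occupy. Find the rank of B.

4

Sorted (descending): 81, 78, 77, 77, 76, 69, 67, 66
The 2 values of 77 occupy positions 3–4 → each gets rank 4.
B has value 77 → rank 4.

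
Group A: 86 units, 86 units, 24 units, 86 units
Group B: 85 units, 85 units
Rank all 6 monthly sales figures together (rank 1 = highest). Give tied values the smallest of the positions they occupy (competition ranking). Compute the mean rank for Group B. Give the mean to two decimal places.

Sorted (descending): 86, 86, 86, 85, 85, 24
The 3 values of 86 occupy positions 1–3 → each gets rank 1.
The 2 values of 85 occupy positions 4–5 → each gets rank 4.
Group B values → pooled ranks: 85→4, 85→4
Mean rank = (4 + 4) / 2 = 4.00

4.00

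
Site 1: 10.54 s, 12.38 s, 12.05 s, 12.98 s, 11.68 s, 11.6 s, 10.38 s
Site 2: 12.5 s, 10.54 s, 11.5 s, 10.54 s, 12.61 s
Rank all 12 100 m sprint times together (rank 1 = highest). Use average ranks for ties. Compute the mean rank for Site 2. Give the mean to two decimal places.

6.60

Sorted (descending): 12.98, 12.61, 12.5, 12.38, 12.05, 11.68, 11.6, 11.5, 10.54, 10.54, 10.54, 10.38
The 3 values of 10.54 occupy positions 9–11 → average rank 10.
Site 2 values → pooled ranks: 12.5→3, 10.54→10, 11.5→8, 10.54→10, 12.61→2
Mean rank = (3 + 10 + 8 + 10 + 2) / 5 = 6.60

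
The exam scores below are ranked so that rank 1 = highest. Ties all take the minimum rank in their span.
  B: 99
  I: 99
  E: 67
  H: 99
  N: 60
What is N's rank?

5

Sorted (descending): 99, 99, 99, 67, 60
The 3 values of 99 occupy positions 1–3 → each gets rank 1.
N has value 60 → rank 5.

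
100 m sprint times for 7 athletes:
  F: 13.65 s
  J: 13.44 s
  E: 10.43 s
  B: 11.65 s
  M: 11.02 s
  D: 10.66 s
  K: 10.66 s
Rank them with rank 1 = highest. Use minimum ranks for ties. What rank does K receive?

5

Sorted (descending): 13.65, 13.44, 11.65, 11.02, 10.66, 10.66, 10.43
The 2 values of 10.66 occupy positions 5–6 → each gets rank 5.
K has value 10.66 s → rank 5.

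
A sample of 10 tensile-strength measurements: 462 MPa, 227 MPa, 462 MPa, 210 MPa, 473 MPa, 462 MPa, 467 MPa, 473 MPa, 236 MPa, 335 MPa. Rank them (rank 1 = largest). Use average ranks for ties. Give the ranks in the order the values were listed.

5, 9, 5, 10, 1.5, 5, 3, 1.5, 8, 7

Sorted (descending): 473, 473, 467, 462, 462, 462, 335, 236, 227, 210
The 2 values of 473 occupy positions 1–2 → average rank (1+2)/2 = 1.5.
The 3 values of 462 occupy positions 4–6 → average rank 5.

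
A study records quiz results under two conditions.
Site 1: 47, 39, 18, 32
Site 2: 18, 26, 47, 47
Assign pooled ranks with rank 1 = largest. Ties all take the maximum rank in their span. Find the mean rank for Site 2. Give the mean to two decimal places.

5.00

Sorted (descending): 47, 47, 47, 39, 32, 26, 18, 18
The 3 values of 47 occupy positions 1–3 → each gets rank 3.
The 2 values of 18 occupy positions 7–8 → each gets rank 8.
Site 2 values → pooled ranks: 18→8, 26→6, 47→3, 47→3
Mean rank = (8 + 6 + 3 + 3) / 4 = 5.00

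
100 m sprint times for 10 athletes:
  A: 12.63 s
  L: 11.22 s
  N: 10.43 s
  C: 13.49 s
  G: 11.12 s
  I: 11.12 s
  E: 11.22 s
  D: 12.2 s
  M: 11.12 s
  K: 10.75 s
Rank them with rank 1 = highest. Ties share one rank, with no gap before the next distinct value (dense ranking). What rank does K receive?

6

Sorted (descending): 13.49, 12.63, 12.2, 11.22, 11.22, 11.12, 11.12, 11.12, 10.75, 10.43
The 2 values of 11.22 share dense rank 4.
The 3 values of 11.12 share dense rank 5.
Remaining distinct values take the next consecutive integers.
K has value 10.75 s → rank 6.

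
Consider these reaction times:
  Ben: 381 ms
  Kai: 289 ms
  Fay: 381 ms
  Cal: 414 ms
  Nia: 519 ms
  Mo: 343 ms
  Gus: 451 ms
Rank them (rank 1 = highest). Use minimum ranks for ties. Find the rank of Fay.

4

Sorted (descending): 519, 451, 414, 381, 381, 343, 289
The 2 values of 381 occupy positions 4–5 → each gets rank 4.
Fay has value 381 ms → rank 4.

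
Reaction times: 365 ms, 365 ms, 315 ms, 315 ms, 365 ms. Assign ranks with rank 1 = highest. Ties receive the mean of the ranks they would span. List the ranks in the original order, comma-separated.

2, 2, 4.5, 4.5, 2

Sorted (descending): 365, 365, 365, 315, 315
The 3 values of 365 occupy positions 1–3 → average rank 2.
The 2 values of 315 occupy positions 4–5 → average rank (4+5)/2 = 4.5.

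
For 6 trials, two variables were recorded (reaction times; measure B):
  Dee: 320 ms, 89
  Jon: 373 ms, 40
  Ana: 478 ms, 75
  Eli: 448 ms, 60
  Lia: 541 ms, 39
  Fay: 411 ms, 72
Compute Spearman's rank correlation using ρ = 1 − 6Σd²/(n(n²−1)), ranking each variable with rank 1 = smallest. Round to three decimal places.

-0.486

Ranks of variable 1: 1, 2, 5, 4, 6, 3
Ranks of variable 2: 6, 2, 5, 3, 1, 4
d = r₁ − r₂: -5, 0, 0, 1, 5, -1
d²: 25, 0, 0, 1, 25, 1; Σd² = 52
ρ = 1 − 6·52/(6·35) = 1 − 312/210 = -0.486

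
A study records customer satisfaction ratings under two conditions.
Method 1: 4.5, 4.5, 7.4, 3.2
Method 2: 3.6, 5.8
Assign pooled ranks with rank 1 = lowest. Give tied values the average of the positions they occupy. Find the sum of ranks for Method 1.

14

Sorted (ascending): 3.2, 3.6, 4.5, 4.5, 5.8, 7.4
The 2 values of 4.5 occupy positions 3–4 → average rank (3+4)/2 = 3.5.
Method 1 values → pooled ranks: 4.5→3.5, 4.5→3.5, 7.4→6, 3.2→1
Rank sum = 3.5 + 3.5 + 6 + 1 = 14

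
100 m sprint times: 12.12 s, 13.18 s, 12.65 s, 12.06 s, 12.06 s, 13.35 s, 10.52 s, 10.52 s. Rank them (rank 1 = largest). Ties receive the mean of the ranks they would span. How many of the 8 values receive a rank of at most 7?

6

Sorted (descending): 13.35, 13.18, 12.65, 12.12, 12.06, 12.06, 10.52, 10.52
The 2 values of 12.06 occupy positions 5–6 → average rank (5+6)/2 = 5.5.
The 2 values of 10.52 occupy positions 7–8 → average rank (7+8)/2 = 7.5.
Ranks ≤ 7: {1, 2, 3, 4, 5.5, 5.5} → 6 values.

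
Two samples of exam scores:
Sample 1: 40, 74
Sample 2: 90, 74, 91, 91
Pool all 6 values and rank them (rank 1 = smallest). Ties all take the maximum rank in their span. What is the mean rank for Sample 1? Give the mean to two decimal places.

2.00

Sorted (ascending): 40, 74, 74, 90, 91, 91
The 2 values of 74 occupy positions 2–3 → each gets rank 3.
The 2 values of 91 occupy positions 5–6 → each gets rank 6.
Sample 1 values → pooled ranks: 40→1, 74→3
Mean rank = (1 + 3) / 2 = 2.00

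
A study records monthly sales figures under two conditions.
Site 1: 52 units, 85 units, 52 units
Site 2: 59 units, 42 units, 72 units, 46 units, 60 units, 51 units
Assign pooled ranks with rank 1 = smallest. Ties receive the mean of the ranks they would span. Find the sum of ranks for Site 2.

Sorted (ascending): 42, 46, 51, 52, 52, 59, 60, 72, 85
The 2 values of 52 occupy positions 4–5 → average rank (4+5)/2 = 4.5.
Site 2 values → pooled ranks: 59→6, 42→1, 72→8, 46→2, 60→7, 51→3
Rank sum = 6 + 1 + 8 + 2 + 7 + 3 = 27

27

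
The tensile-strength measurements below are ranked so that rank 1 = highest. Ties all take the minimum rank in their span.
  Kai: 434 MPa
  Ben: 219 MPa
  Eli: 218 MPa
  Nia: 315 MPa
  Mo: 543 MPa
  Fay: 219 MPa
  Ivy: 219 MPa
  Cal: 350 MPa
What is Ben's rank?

5

Sorted (descending): 543, 434, 350, 315, 219, 219, 219, 218
The 3 values of 219 occupy positions 5–7 → each gets rank 5.
Ben has value 219 MPa → rank 5.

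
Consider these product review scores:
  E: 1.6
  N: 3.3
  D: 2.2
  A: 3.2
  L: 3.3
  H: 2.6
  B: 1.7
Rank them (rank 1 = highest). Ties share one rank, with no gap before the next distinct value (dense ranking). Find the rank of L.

Sorted (descending): 3.3, 3.3, 3.2, 2.6, 2.2, 1.7, 1.6
The 2 values of 3.3 share dense rank 1.
Remaining distinct values take the next consecutive integers.
L has value 3.3 → rank 1.

1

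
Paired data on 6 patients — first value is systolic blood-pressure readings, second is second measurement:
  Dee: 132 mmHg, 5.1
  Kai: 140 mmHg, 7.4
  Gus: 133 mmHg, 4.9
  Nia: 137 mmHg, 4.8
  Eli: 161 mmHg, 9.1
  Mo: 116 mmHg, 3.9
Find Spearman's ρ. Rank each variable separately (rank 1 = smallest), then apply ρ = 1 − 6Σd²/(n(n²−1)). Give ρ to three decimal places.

Ranks of variable 1: 2, 5, 3, 4, 6, 1
Ranks of variable 2: 4, 5, 3, 2, 6, 1
d = r₁ − r₂: -2, 0, 0, 2, 0, 0
d²: 4, 0, 0, 4, 0, 0; Σd² = 8
ρ = 1 − 6·8/(6·35) = 1 − 48/210 = 0.771

0.771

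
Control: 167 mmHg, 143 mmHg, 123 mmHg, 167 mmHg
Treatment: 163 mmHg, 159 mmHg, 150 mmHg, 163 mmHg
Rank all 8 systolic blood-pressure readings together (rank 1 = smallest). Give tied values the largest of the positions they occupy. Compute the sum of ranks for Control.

Sorted (ascending): 123, 143, 150, 159, 163, 163, 167, 167
The 2 values of 163 occupy positions 5–6 → each gets rank 6.
The 2 values of 167 occupy positions 7–8 → each gets rank 8.
Control values → pooled ranks: 167→8, 143→2, 123→1, 167→8
Rank sum = 8 + 2 + 1 + 8 = 19

19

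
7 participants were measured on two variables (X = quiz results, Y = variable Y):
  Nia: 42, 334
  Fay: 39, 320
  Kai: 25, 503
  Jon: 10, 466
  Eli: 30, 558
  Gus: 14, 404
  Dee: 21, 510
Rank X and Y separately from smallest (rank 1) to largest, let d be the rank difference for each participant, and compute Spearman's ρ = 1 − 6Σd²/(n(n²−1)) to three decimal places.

Ranks of variable 1: 7, 6, 4, 1, 5, 2, 3
Ranks of variable 2: 2, 1, 5, 4, 7, 3, 6
d = r₁ − r₂: 5, 5, -1, -3, -2, -1, -3
d²: 25, 25, 1, 9, 4, 1, 9; Σd² = 74
ρ = 1 − 6·74/(7·48) = 1 − 444/336 = -0.321

-0.321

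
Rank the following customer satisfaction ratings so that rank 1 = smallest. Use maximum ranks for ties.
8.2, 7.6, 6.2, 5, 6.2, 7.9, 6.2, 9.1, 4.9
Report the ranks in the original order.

8, 6, 5, 2, 5, 7, 5, 9, 1

Sorted (ascending): 4.9, 5, 6.2, 6.2, 6.2, 7.6, 7.9, 8.2, 9.1
The 3 values of 6.2 occupy positions 3–5 → each gets rank 5.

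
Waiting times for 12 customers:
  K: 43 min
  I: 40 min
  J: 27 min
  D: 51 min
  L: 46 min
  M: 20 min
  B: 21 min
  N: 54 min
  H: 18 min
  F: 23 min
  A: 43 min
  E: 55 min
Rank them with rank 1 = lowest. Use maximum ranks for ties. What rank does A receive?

8

Sorted (ascending): 18, 20, 21, 23, 27, 40, 43, 43, 46, 51, 54, 55
The 2 values of 43 occupy positions 7–8 → each gets rank 8.
A has value 43 min → rank 8.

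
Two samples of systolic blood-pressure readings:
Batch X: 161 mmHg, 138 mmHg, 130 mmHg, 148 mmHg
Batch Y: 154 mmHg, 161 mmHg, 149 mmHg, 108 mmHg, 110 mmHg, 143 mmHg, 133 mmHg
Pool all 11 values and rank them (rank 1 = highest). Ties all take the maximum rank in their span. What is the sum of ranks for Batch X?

Sorted (descending): 161, 161, 154, 149, 148, 143, 138, 133, 130, 110, 108
The 2 values of 161 occupy positions 1–2 → each gets rank 2.
Batch X values → pooled ranks: 161→2, 138→7, 130→9, 148→5
Rank sum = 2 + 7 + 9 + 5 = 23

23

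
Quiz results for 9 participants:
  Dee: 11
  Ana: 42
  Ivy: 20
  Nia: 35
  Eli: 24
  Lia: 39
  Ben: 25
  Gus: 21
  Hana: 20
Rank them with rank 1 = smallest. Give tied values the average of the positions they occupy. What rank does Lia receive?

Sorted (ascending): 11, 20, 20, 21, 24, 25, 35, 39, 42
The 2 values of 20 occupy positions 2–3 → average rank (2+3)/2 = 2.5.
Lia has value 39 → rank 8.

8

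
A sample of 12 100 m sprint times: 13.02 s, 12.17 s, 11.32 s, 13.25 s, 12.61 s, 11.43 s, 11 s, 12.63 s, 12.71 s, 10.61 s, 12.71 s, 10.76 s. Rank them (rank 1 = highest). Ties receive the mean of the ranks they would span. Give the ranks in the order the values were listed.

Sorted (descending): 13.25, 13.02, 12.71, 12.71, 12.63, 12.61, 12.17, 11.43, 11.32, 11, 10.76, 10.61
The 2 values of 12.71 occupy positions 3–4 → average rank (3+4)/2 = 3.5.

2, 7, 9, 1, 6, 8, 10, 5, 3.5, 12, 3.5, 11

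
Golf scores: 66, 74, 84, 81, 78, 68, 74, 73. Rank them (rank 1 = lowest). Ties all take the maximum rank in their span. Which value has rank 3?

Sorted (ascending): 66, 68, 73, 74, 74, 78, 81, 84
The 2 values of 74 occupy positions 4–5 → each gets rank 5.
Rank 3 → value 73.

73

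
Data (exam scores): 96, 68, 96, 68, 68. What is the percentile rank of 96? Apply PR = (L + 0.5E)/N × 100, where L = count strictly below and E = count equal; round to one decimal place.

80.0

N = 5.
Strictly below 96: 3. Equal to 96: 2.
PR = (3 + 0.5·2)/5 × 100 = 80.0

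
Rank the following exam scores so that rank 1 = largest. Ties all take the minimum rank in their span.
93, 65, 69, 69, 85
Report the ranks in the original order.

1, 5, 3, 3, 2

Sorted (descending): 93, 85, 69, 69, 65
The 2 values of 69 occupy positions 3–4 → each gets rank 3.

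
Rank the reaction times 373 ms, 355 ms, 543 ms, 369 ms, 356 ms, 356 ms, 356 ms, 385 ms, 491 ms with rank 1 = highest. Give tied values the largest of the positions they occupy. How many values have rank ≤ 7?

Sorted (descending): 543, 491, 385, 373, 369, 356, 356, 356, 355
The 3 values of 356 occupy positions 6–8 → each gets rank 8.
Ranks ≤ 7: {1, 2, 3, 4, 5} → 5 values.

5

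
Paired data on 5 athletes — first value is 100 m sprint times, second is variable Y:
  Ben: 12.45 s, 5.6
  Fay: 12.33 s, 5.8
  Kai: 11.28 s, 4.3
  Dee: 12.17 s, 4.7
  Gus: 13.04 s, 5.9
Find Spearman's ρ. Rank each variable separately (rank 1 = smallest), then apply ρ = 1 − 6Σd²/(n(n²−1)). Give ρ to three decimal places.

Ranks of variable 1: 4, 3, 1, 2, 5
Ranks of variable 2: 3, 4, 1, 2, 5
d = r₁ − r₂: 1, -1, 0, 0, 0
d²: 1, 1, 0, 0, 0; Σd² = 2
ρ = 1 − 6·2/(5·24) = 1 − 12/120 = 0.900

0.900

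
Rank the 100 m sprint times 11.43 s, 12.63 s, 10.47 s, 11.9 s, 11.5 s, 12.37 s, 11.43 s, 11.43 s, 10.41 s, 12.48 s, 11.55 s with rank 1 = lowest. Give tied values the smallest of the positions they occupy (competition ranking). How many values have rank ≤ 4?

5

Sorted (ascending): 10.41, 10.47, 11.43, 11.43, 11.43, 11.5, 11.55, 11.9, 12.37, 12.48, 12.63
The 3 values of 11.43 occupy positions 3–5 → each gets rank 3.
Ranks ≤ 4: {1, 2, 3, 3, 3} → 5 values.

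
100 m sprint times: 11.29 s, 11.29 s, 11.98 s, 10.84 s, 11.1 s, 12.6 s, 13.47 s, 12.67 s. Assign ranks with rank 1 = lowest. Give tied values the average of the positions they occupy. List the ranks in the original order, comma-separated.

3.5, 3.5, 5, 1, 2, 6, 8, 7

Sorted (ascending): 10.84, 11.1, 11.29, 11.29, 11.98, 12.6, 12.67, 13.47
The 2 values of 11.29 occupy positions 3–4 → average rank (3+4)/2 = 3.5.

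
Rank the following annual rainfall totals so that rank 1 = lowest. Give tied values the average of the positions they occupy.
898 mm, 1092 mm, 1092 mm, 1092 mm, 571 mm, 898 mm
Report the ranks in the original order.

2.5, 5, 5, 5, 1, 2.5

Sorted (ascending): 571, 898, 898, 1092, 1092, 1092
The 2 values of 898 occupy positions 2–3 → average rank (2+3)/2 = 2.5.
The 3 values of 1092 occupy positions 4–6 → average rank 5.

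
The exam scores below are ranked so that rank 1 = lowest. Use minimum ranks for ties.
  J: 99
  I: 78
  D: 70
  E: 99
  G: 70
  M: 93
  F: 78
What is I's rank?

Sorted (ascending): 70, 70, 78, 78, 93, 99, 99
The 2 values of 70 occupy positions 1–2 → each gets rank 1.
The 2 values of 78 occupy positions 3–4 → each gets rank 3.
The 2 values of 99 occupy positions 6–7 → each gets rank 6.
I has value 78 → rank 3.

3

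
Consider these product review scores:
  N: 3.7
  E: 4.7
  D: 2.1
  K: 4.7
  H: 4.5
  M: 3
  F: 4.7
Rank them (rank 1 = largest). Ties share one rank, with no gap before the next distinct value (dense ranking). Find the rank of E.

1

Sorted (descending): 4.7, 4.7, 4.7, 4.5, 3.7, 3, 2.1
The 3 values of 4.7 share dense rank 1.
Remaining distinct values take the next consecutive integers.
E has value 4.7 → rank 1.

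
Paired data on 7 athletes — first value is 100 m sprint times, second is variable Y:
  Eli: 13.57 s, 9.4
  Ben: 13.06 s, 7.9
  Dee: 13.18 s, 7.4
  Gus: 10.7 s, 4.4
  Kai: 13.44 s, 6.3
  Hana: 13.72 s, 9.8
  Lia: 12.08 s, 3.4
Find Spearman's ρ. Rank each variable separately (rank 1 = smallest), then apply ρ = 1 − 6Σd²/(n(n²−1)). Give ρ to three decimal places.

0.821

Ranks of variable 1: 6, 3, 4, 1, 5, 7, 2
Ranks of variable 2: 6, 5, 4, 2, 3, 7, 1
d = r₁ − r₂: 0, -2, 0, -1, 2, 0, 1
d²: 0, 4, 0, 1, 4, 0, 1; Σd² = 10
ρ = 1 − 6·10/(7·48) = 1 − 60/336 = 0.821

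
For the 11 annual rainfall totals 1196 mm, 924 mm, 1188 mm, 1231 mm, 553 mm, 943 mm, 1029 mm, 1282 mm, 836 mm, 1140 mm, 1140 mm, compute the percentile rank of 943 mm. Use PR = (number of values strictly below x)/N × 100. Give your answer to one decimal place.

N = 11.
Strictly below 943: 3. Equal to 943: 1.
PR = 3/11 × 100 = 27.3

27.3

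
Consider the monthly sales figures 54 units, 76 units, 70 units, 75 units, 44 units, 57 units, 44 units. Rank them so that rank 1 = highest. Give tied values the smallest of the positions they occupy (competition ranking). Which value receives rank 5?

54

Sorted (descending): 76, 75, 70, 57, 54, 44, 44
The 2 values of 44 occupy positions 6–7 → each gets rank 6.
Rank 5 → value 54.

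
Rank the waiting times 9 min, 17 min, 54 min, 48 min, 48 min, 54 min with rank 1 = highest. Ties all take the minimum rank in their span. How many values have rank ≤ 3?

4

Sorted (descending): 54, 54, 48, 48, 17, 9
The 2 values of 54 occupy positions 1–2 → each gets rank 1.
The 2 values of 48 occupy positions 3–4 → each gets rank 3.
Ranks ≤ 3: {1, 1, 3, 3} → 4 values.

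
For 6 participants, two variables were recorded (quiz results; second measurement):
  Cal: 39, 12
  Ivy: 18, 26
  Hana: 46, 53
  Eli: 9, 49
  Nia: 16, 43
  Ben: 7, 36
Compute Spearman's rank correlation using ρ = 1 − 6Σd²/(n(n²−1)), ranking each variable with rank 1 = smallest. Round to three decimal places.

Ranks of variable 1: 5, 4, 6, 2, 3, 1
Ranks of variable 2: 1, 2, 6, 5, 4, 3
d = r₁ − r₂: 4, 2, 0, -3, -1, -2
d²: 16, 4, 0, 9, 1, 4; Σd² = 34
ρ = 1 − 6·34/(6·35) = 1 − 204/210 = 0.029

0.029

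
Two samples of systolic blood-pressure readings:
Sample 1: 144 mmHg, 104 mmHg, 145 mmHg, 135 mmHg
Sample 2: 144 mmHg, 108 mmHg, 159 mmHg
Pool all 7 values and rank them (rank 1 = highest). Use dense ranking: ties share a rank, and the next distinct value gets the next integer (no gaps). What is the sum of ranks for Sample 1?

Sorted (descending): 159, 145, 144, 144, 135, 108, 104
The 2 values of 144 share dense rank 3.
Remaining distinct values take the next consecutive integers.
Sample 1 values → pooled ranks: 144→3, 104→6, 145→2, 135→4
Rank sum = 3 + 6 + 2 + 4 = 15

15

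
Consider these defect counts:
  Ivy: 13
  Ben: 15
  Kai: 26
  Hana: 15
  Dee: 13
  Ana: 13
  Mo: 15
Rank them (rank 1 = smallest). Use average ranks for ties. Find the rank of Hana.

Sorted (ascending): 13, 13, 13, 15, 15, 15, 26
The 3 values of 13 occupy positions 1–3 → average rank 2.
The 3 values of 15 occupy positions 4–6 → average rank 5.
Hana has value 15 → rank 5.

5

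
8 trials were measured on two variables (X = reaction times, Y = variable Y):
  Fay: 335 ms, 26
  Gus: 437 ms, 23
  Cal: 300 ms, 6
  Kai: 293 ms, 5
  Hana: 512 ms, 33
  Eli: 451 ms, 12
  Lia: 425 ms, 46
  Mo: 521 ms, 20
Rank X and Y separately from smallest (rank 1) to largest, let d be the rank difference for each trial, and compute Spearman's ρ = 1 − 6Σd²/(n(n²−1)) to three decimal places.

0.405

Ranks of variable 1: 3, 5, 2, 1, 7, 6, 4, 8
Ranks of variable 2: 6, 5, 2, 1, 7, 3, 8, 4
d = r₁ − r₂: -3, 0, 0, 0, 0, 3, -4, 4
d²: 9, 0, 0, 0, 0, 9, 16, 16; Σd² = 50
ρ = 1 − 6·50/(8·63) = 1 − 300/504 = 0.405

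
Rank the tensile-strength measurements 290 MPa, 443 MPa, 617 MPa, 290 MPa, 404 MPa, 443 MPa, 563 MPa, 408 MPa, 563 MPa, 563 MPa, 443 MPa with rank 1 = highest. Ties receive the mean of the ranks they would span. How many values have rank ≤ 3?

4

Sorted (descending): 617, 563, 563, 563, 443, 443, 443, 408, 404, 290, 290
The 3 values of 563 occupy positions 2–4 → average rank 3.
The 3 values of 443 occupy positions 5–7 → average rank 6.
The 2 values of 290 occupy positions 10–11 → average rank (10+11)/2 = 10.5.
Ranks ≤ 3: {1, 3, 3, 3} → 4 values.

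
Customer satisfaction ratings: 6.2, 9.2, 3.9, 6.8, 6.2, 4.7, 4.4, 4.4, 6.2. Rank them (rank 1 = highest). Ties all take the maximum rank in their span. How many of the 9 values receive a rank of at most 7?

6

Sorted (descending): 9.2, 6.8, 6.2, 6.2, 6.2, 4.7, 4.4, 4.4, 3.9
The 3 values of 6.2 occupy positions 3–5 → each gets rank 5.
The 2 values of 4.4 occupy positions 7–8 → each gets rank 8.
Ranks ≤ 7: {1, 2, 5, 5, 5, 6} → 6 values.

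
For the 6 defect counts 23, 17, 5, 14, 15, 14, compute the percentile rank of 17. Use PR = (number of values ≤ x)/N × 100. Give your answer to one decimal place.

83.3

N = 6.
Strictly below 17: 4. Equal to 17: 1.
PR = 5/6 × 100 = 83.3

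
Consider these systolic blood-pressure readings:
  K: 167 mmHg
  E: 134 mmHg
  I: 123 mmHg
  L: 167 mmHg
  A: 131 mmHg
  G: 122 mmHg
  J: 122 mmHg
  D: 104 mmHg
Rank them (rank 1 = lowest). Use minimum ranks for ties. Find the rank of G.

Sorted (ascending): 104, 122, 122, 123, 131, 134, 167, 167
The 2 values of 122 occupy positions 2–3 → each gets rank 2.
The 2 values of 167 occupy positions 7–8 → each gets rank 7.
G has value 122 mmHg → rank 2.

2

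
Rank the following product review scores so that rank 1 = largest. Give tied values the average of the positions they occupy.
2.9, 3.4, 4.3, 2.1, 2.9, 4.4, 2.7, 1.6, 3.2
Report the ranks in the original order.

5.5, 3, 2, 8, 5.5, 1, 7, 9, 4

Sorted (descending): 4.4, 4.3, 3.4, 3.2, 2.9, 2.9, 2.7, 2.1, 1.6
The 2 values of 2.9 occupy positions 5–6 → average rank (5+6)/2 = 5.5.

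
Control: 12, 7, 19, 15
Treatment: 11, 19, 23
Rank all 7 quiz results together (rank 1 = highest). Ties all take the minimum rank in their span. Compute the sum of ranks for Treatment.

Sorted (descending): 23, 19, 19, 15, 12, 11, 7
The 2 values of 19 occupy positions 2–3 → each gets rank 2.
Treatment values → pooled ranks: 11→6, 19→2, 23→1
Rank sum = 6 + 2 + 1 = 9

9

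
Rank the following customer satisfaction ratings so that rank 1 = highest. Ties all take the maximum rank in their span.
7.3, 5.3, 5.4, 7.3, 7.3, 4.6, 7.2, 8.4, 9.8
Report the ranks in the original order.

Sorted (descending): 9.8, 8.4, 7.3, 7.3, 7.3, 7.2, 5.4, 5.3, 4.6
The 3 values of 7.3 occupy positions 3–5 → each gets rank 5.

5, 8, 7, 5, 5, 9, 6, 2, 1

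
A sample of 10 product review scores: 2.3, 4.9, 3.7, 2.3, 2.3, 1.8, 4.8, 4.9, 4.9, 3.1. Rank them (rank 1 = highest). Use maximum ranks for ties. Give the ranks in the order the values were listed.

9, 3, 5, 9, 9, 10, 4, 3, 3, 6

Sorted (descending): 4.9, 4.9, 4.9, 4.8, 3.7, 3.1, 2.3, 2.3, 2.3, 1.8
The 3 values of 4.9 occupy positions 1–3 → each gets rank 3.
The 3 values of 2.3 occupy positions 7–9 → each gets rank 9.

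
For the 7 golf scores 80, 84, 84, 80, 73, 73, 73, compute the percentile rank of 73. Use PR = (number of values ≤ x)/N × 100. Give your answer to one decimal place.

42.9

N = 7.
Strictly below 73: 0. Equal to 73: 3.
PR = 3/7 × 100 = 42.9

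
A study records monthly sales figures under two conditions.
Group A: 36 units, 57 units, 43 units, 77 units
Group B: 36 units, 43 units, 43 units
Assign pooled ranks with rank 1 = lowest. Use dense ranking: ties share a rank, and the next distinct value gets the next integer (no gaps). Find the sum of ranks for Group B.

Sorted (ascending): 36, 36, 43, 43, 43, 57, 77
The 2 values of 36 share dense rank 1.
The 3 values of 43 share dense rank 2.
Remaining distinct values take the next consecutive integers.
Group B values → pooled ranks: 36→1, 43→2, 43→2
Rank sum = 1 + 2 + 2 = 5

5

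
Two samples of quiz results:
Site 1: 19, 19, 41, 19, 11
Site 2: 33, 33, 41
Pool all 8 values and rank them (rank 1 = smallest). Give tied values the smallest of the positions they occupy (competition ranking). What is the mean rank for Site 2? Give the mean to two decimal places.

5.67

Sorted (ascending): 11, 19, 19, 19, 33, 33, 41, 41
The 3 values of 19 occupy positions 2–4 → each gets rank 2.
The 2 values of 33 occupy positions 5–6 → each gets rank 5.
The 2 values of 41 occupy positions 7–8 → each gets rank 7.
Site 2 values → pooled ranks: 33→5, 33→5, 41→7
Mean rank = (5 + 5 + 7) / 3 = 5.67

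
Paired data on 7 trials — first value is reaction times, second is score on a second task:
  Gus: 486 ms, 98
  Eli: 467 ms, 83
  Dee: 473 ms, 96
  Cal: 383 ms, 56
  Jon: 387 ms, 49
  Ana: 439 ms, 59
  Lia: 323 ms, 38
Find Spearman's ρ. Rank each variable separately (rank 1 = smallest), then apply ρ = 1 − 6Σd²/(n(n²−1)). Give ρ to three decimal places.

0.964

Ranks of variable 1: 7, 5, 6, 2, 3, 4, 1
Ranks of variable 2: 7, 5, 6, 3, 2, 4, 1
d = r₁ − r₂: 0, 0, 0, -1, 1, 0, 0
d²: 0, 0, 0, 1, 1, 0, 0; Σd² = 2
ρ = 1 − 6·2/(7·48) = 1 − 12/336 = 0.964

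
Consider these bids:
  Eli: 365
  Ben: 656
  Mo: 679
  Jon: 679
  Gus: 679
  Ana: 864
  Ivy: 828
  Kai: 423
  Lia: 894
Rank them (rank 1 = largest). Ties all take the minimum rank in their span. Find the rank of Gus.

Sorted (descending): 894, 864, 828, 679, 679, 679, 656, 423, 365
The 3 values of 679 occupy positions 4–6 → each gets rank 4.
Gus has value 679 → rank 4.

4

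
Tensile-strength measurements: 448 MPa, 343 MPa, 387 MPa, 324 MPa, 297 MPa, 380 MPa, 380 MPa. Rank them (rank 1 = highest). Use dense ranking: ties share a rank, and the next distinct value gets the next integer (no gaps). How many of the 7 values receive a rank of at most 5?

Sorted (descending): 448, 387, 380, 380, 343, 324, 297
The 2 values of 380 share dense rank 3.
Remaining distinct values take the next consecutive integers.
Ranks ≤ 5: {1, 2, 3, 3, 4, 5} → 6 values.

6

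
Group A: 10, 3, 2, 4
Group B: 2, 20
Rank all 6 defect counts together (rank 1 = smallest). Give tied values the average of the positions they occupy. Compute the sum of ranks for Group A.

13.5

Sorted (ascending): 2, 2, 3, 4, 10, 20
The 2 values of 2 occupy positions 1–2 → average rank (1+2)/2 = 1.5.
Group A values → pooled ranks: 10→5, 3→3, 2→1.5, 4→4
Rank sum = 5 + 3 + 1.5 + 4 = 13.5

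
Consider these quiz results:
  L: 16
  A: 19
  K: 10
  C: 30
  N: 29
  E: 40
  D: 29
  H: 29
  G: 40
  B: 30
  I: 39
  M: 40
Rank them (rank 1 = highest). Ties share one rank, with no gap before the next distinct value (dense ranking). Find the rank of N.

4

Sorted (descending): 40, 40, 40, 39, 30, 30, 29, 29, 29, 19, 16, 10
The 3 values of 40 share dense rank 1.
The 2 values of 30 share dense rank 3.
The 3 values of 29 share dense rank 4.
Remaining distinct values take the next consecutive integers.
N has value 29 → rank 4.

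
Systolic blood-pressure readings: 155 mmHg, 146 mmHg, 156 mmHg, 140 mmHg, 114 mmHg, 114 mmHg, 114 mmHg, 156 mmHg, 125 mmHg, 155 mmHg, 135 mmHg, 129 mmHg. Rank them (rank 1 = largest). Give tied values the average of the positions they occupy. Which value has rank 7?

Sorted (descending): 156, 156, 155, 155, 146, 140, 135, 129, 125, 114, 114, 114
The 2 values of 156 occupy positions 1–2 → average rank (1+2)/2 = 1.5.
The 2 values of 155 occupy positions 3–4 → average rank (3+4)/2 = 3.5.
The 3 values of 114 occupy positions 10–12 → average rank 11.
Rank 7 → value 135.

135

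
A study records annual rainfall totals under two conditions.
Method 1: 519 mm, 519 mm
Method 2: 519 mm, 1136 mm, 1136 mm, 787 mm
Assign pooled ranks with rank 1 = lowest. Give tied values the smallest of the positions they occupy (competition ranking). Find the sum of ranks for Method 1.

Sorted (ascending): 519, 519, 519, 787, 1136, 1136
The 3 values of 519 occupy positions 1–3 → each gets rank 1.
The 2 values of 1136 occupy positions 5–6 → each gets rank 5.
Method 1 values → pooled ranks: 519→1, 519→1
Rank sum = 1 + 1 = 2

2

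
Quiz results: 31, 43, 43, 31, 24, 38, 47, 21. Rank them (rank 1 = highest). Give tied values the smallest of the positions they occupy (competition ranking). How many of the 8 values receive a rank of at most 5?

6

Sorted (descending): 47, 43, 43, 38, 31, 31, 24, 21
The 2 values of 43 occupy positions 2–3 → each gets rank 2.
The 2 values of 31 occupy positions 5–6 → each gets rank 5.
Ranks ≤ 5: {1, 2, 2, 4, 5, 5} → 6 values.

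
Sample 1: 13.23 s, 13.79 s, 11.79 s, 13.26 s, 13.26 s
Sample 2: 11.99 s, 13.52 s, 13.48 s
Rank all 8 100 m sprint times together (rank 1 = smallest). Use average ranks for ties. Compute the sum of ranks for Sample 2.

Sorted (ascending): 11.79, 11.99, 13.23, 13.26, 13.26, 13.48, 13.52, 13.79
The 2 values of 13.26 occupy positions 4–5 → average rank (4+5)/2 = 4.5.
Sample 2 values → pooled ranks: 11.99→2, 13.52→7, 13.48→6
Rank sum = 2 + 7 + 6 = 15

15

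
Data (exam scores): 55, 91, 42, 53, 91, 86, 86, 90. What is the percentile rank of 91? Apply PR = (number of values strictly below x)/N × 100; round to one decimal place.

N = 8.
Strictly below 91: 6. Equal to 91: 2.
PR = 6/8 × 100 = 75.0

75.0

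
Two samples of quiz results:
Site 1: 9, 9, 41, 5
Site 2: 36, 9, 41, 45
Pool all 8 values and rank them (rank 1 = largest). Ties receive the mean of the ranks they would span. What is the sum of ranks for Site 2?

Sorted (descending): 45, 41, 41, 36, 9, 9, 9, 5
The 2 values of 41 occupy positions 2–3 → average rank (2+3)/2 = 2.5.
The 3 values of 9 occupy positions 5–7 → average rank 6.
Site 2 values → pooled ranks: 36→4, 9→6, 41→2.5, 45→1
Rank sum = 4 + 6 + 2.5 + 1 = 13.5

13.5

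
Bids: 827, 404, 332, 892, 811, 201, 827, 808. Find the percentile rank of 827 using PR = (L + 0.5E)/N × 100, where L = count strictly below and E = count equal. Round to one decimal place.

75.0

N = 8.
Strictly below 827: 5. Equal to 827: 2.
PR = (5 + 0.5·2)/8 × 100 = 75.0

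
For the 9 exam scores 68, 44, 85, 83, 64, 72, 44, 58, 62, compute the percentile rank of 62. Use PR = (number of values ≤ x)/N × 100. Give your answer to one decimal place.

44.4

N = 9.
Strictly below 62: 3. Equal to 62: 1.
PR = 4/9 × 100 = 44.4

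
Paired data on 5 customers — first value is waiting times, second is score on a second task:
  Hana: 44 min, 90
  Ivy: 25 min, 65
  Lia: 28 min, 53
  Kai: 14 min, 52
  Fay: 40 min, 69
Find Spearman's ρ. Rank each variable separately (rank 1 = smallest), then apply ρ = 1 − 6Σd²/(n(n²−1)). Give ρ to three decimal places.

0.900

Ranks of variable 1: 5, 2, 3, 1, 4
Ranks of variable 2: 5, 3, 2, 1, 4
d = r₁ − r₂: 0, -1, 1, 0, 0
d²: 0, 1, 1, 0, 0; Σd² = 2
ρ = 1 − 6·2/(5·24) = 1 − 12/120 = 0.900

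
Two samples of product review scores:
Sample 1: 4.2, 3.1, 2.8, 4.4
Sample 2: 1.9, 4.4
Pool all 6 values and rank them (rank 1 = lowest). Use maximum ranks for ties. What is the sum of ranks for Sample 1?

Sorted (ascending): 1.9, 2.8, 3.1, 4.2, 4.4, 4.4
The 2 values of 4.4 occupy positions 5–6 → each gets rank 6.
Sample 1 values → pooled ranks: 4.2→4, 3.1→3, 2.8→2, 4.4→6
Rank sum = 4 + 3 + 2 + 6 = 15

15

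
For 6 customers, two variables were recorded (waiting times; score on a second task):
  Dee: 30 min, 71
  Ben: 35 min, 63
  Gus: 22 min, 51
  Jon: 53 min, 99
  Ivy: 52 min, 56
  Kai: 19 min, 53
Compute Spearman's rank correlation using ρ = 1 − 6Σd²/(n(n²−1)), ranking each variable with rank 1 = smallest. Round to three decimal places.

Ranks of variable 1: 3, 4, 2, 6, 5, 1
Ranks of variable 2: 5, 4, 1, 6, 3, 2
d = r₁ − r₂: -2, 0, 1, 0, 2, -1
d²: 4, 0, 1, 0, 4, 1; Σd² = 10
ρ = 1 − 6·10/(6·35) = 1 − 60/210 = 0.714

0.714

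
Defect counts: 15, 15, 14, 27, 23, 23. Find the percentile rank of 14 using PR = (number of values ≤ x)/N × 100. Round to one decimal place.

16.7

N = 6.
Strictly below 14: 0. Equal to 14: 1.
PR = 1/6 × 100 = 16.7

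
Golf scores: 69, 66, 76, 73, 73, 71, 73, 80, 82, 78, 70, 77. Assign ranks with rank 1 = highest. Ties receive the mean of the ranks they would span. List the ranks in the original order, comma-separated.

Sorted (descending): 82, 80, 78, 77, 76, 73, 73, 73, 71, 70, 69, 66
The 3 values of 73 occupy positions 6–8 → average rank 7.

11, 12, 5, 7, 7, 9, 7, 2, 1, 3, 10, 4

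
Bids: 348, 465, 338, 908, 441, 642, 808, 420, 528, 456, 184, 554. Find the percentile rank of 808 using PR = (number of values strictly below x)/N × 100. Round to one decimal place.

N = 12.
Strictly below 808: 10. Equal to 808: 1.
PR = 10/12 × 100 = 83.3

83.3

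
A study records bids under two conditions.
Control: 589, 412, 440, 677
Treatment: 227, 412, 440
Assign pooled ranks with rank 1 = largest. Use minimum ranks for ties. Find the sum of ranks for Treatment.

15

Sorted (descending): 677, 589, 440, 440, 412, 412, 227
The 2 values of 440 occupy positions 3–4 → each gets rank 3.
The 2 values of 412 occupy positions 5–6 → each gets rank 5.
Treatment values → pooled ranks: 227→7, 412→5, 440→3
Rank sum = 7 + 5 + 3 = 15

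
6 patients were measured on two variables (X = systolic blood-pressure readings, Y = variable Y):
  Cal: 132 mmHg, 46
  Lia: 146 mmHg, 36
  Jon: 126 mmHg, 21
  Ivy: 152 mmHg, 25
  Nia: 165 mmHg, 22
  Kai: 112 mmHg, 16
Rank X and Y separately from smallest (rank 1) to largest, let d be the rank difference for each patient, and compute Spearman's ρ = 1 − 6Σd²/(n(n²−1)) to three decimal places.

0.429

Ranks of variable 1: 3, 4, 2, 5, 6, 1
Ranks of variable 2: 6, 5, 2, 4, 3, 1
d = r₁ − r₂: -3, -1, 0, 1, 3, 0
d²: 9, 1, 0, 1, 9, 0; Σd² = 20
ρ = 1 − 6·20/(6·35) = 1 − 120/210 = 0.429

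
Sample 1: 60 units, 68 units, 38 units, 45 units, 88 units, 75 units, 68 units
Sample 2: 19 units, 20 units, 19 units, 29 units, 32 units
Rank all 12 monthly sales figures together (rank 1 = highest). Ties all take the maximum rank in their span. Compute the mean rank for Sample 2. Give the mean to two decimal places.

10.20

Sorted (descending): 88, 75, 68, 68, 60, 45, 38, 32, 29, 20, 19, 19
The 2 values of 68 occupy positions 3–4 → each gets rank 4.
The 2 values of 19 occupy positions 11–12 → each gets rank 12.
Sample 2 values → pooled ranks: 19→12, 20→10, 19→12, 29→9, 32→8
Mean rank = (12 + 10 + 12 + 9 + 8) / 5 = 10.20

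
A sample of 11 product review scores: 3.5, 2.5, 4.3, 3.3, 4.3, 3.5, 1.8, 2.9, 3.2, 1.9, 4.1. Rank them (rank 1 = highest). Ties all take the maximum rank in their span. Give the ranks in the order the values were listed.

Sorted (descending): 4.3, 4.3, 4.1, 3.5, 3.5, 3.3, 3.2, 2.9, 2.5, 1.9, 1.8
The 2 values of 4.3 occupy positions 1–2 → each gets rank 2.
The 2 values of 3.5 occupy positions 4–5 → each gets rank 5.

5, 9, 2, 6, 2, 5, 11, 8, 7, 10, 3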